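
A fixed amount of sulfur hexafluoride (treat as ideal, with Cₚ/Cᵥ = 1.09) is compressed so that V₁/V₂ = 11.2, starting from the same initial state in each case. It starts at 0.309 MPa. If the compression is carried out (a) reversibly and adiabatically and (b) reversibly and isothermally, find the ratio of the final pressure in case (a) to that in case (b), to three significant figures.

P_adiabatic / P_isothermal ≈ 1.24

Isothermal: P_b = P₁(V₁/V₂) = 0.309×11.2.
Adiabatic: P_a = P₁(V₁/V₂)^γ = 0.309×11.2^(1.09).
P_a/P_b = (V₁/V₂)^(γ−1) = 11.2^(0.09) = 1.243.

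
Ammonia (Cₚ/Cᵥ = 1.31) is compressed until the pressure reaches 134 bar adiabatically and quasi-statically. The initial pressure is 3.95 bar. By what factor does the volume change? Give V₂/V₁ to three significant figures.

V₂/V₁ ≈ 0.0679

From PV^γ = const, V₂/V₁ = (P₁/P₂)^(1/γ).
V₂/V₁ = (3.95/134)^(0.763) = 0.06787.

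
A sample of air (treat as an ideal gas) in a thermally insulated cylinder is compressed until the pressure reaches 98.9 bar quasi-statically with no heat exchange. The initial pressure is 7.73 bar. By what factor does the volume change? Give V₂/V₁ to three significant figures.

V₂/V₁ ≈ 0.162

From PV^γ = const, V₂/V₁ = (P₁/P₂)^(1/γ).
For a diatomic ideal gas γ = 7/5.
V₂/V₁ = (7.73/98.9)^(5/7) = 0.1619.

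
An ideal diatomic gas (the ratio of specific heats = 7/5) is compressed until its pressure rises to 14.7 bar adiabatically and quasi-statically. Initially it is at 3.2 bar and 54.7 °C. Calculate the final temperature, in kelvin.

T₂ ≈ 507 K

Adiabatic: T₂/T₁ = (P₂/P₁)^((γ−1)/γ).
T₁ = 54.7 °C = 327.8 K.
T₂ = 327.8 × (14.7/3.2)^(2/7) = 506.8 K.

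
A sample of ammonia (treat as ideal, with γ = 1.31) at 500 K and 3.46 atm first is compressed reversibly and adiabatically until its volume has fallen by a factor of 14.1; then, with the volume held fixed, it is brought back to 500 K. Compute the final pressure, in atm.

P₃ ≈ 48.8 atm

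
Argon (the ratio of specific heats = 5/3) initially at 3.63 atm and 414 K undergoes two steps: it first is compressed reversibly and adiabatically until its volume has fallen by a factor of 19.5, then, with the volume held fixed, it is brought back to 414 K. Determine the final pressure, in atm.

P₃ ≈ 70.8 atm

Adiabatic step (PV^γ = const): P₂ = 3.63×19.5^(5/3) = 512.8 atm; T₂ = 414×19.5^(2/3) = 2999 K.
Isochoric: P₃ = P₂(T₃/T₂) = 512.8 × (414/2999) = 70.78 atm.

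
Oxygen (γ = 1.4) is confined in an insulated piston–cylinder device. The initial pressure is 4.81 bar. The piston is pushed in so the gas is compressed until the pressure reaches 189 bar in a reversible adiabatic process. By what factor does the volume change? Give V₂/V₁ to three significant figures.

From PV^γ = const, V₂/V₁ = (P₁/P₂)^(1/γ).
V₂/V₁ = (4.81/189)^(0.714) = 0.07264.

V₂/V₁ ≈ 0.0726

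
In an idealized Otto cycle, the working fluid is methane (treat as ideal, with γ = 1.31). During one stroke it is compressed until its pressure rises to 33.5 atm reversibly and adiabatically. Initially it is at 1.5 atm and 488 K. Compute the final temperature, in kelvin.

T₂ ≈ 1020 K

Adiabatic: T₂/T₁ = (P₂/P₁)^((γ−1)/γ).
T₂ = 488 × (33.5/1.5)^(0.237) = 1018 K.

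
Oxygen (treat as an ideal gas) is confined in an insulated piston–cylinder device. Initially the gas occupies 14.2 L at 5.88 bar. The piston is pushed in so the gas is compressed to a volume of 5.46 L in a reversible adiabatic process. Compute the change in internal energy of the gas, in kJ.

γ = 7/5 for a diatomic ideal gas.
P₂ = P₁(V₁/V₂)^γ = 5.88×(14.2/5.46)^(7/5) = 22.41 bar.
For a reversible adiabat, W_by_gas = (P₁V₁ − P₂V₂)/(γ−1).
W_by = (588000×0.0142 − 2.241×10^6×0.00546) / (2/5) = -9721 J.
Q = 0 ⇒ ΔU = −W_by = 9721 J.

ΔU ≈ 9.72 kJ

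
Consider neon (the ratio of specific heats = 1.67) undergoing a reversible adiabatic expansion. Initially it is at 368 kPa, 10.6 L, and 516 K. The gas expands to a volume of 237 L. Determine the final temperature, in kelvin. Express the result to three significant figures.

T₂ ≈ 64.3 K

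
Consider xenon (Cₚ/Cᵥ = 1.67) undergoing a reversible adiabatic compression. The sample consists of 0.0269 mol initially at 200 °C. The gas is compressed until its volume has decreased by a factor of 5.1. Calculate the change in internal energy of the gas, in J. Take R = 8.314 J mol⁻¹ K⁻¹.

ΔU ≈ 313 J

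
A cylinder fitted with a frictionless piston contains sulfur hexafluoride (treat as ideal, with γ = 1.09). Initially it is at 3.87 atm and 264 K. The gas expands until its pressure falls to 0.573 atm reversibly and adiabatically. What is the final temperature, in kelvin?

T₂ ≈ 225 K

Adiabatic: T₂/T₁ = (P₂/P₁)^((γ−1)/γ).
T₂ = 264 × (0.573/3.87)^(0.0826) = 225.5 K.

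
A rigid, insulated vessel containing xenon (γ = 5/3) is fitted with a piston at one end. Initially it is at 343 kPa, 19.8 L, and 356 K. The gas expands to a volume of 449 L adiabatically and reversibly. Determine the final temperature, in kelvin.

Adiabatic: T₁V₁^(γ−1) = T₂V₂^(γ−1) ⇒ T₂ = T₁ (V₁/V₂)^(γ−1).
T₂ = 356 × (19.8/449)^(2/3) = 44.44 K.

T₂ ≈ 44.4 K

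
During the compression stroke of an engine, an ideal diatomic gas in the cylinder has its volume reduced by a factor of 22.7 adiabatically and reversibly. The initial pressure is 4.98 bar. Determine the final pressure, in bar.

P₂ ≈ 394 bar

Adiabatic: P₁V₁^γ = P₂V₂^γ ⇒ P₂ = P₁ (V₁/V₂)^γ.
For a diatomic ideal gas γ = 7/5.
P₂ = 4.98 × 22.7^(7/5) = 394.2 bar.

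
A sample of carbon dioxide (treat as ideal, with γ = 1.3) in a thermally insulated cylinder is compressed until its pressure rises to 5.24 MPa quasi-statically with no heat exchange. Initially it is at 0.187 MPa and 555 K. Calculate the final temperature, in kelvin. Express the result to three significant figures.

T₂ ≈ 1200 K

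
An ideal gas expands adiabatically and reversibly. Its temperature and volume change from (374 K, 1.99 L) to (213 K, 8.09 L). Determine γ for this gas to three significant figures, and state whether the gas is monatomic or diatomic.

TV^(γ−1) = const ⇒ γ − 1 = ln(T₂/T₁) / ln(V₁/V₂).
γ = 1 + ln(213/374) / ln(1.99/8.09) = 1.401.
γ ≈ 1.40 is close to 7/5, so the gas is diatomic.

γ ≈ 1.40; diatomic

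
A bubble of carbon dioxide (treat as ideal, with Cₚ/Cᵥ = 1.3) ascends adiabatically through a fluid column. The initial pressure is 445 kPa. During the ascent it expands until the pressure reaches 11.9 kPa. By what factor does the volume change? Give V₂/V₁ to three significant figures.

V₂/V₁ ≈ 16.2

From PV^γ = const, V₂/V₁ = (P₁/P₂)^(1/γ).
V₂/V₁ = (445/11.9)^(0.769) = 16.21.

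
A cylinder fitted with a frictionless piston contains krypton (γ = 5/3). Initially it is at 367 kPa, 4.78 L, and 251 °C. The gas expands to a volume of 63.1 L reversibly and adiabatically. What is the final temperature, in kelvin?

T₂ ≈ 93.8 K

For a reversible adiabat TV^(γ−1) is constant, so T₂ = T₁ (V₁/V₂)^(γ−1).
T₁ = 251 °C = 524.1 K.
T₂ = 524.1 × (4.78/63.1)^(2/3) = 93.84 K.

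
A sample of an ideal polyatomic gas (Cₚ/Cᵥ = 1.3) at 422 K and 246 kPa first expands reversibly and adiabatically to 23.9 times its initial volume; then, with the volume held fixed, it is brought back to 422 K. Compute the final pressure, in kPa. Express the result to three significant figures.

P₃ ≈ 10.3 kPa

Adiabatic step (PV^γ = const): P₂ = 246×(1/23.9)^(1.3) = 3.972 kPa; T₂ = 422×(1/23.9)^(0.3) = 162.9 K.
Isochoric: P₃ = P₂(T₃/T₂) = 3.972 × (422/162.9) = 10.29 kPa.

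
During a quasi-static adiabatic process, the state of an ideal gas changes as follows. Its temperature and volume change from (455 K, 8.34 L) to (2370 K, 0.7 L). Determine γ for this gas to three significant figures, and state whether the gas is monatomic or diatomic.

γ ≈ 1.67; monatomic

TV^(γ−1) = const ⇒ γ − 1 = ln(T₂/T₁) / ln(V₁/V₂).
γ = 1 + ln(2370/455) / ln(8.34/0.7) = 1.666.
γ ≈ 1.67 is close to 5/3, so the gas is monatomic.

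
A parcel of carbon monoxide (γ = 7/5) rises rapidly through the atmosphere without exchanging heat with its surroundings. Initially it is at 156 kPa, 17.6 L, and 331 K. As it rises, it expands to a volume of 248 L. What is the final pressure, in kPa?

Since PV^γ is constant along a reversible adiabat, P₂ = P₁ (V₁/V₂)^γ.
P₂ = 156 × (17.6/248)^(7/5) = 3.842 kPa.

P₂ ≈ 3.84 kPa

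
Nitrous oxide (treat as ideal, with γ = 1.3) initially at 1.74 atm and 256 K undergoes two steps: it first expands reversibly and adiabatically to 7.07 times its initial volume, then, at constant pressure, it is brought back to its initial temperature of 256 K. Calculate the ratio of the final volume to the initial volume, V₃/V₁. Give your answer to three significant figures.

Adiabatic step: V₂/V₁ = 7.07; T₂ = T₁·(1/7.07)^(0.3) = 142.4 K.
Isobaric step: V₃/V₂ = T₃/T₂ = 256/142.4.
V₃/V₁ = (V₂/V₁)(V₃/V₂) = 7.07 × (256/142.4) = 12.71.

V₃/V₁ ≈ 12.7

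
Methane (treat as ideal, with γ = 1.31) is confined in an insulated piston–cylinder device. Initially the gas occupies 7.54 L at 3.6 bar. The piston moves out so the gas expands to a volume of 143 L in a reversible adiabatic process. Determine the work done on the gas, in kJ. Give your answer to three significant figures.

P₂ = P₁(V₁/V₂)^γ = 3.6×(7.54/143)^(1.31) = 0.07624 bar.
For a reversible adiabat, W_by_gas = (P₁V₁ − P₂V₂)/(γ−1).
W_by = (360000×0.00754 − 7624×0.143) / (0.31) = 5239 J.
W_on_gas = −W_by = -5239 J.

W ≈ -5.24 kJ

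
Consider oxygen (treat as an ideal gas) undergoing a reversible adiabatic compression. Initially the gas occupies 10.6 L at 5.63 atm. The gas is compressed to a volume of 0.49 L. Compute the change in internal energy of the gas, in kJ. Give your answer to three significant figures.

γ = 7/5 for a diatomic ideal gas.
P₂ = P₁(V₁/V₂)^γ = 5.63×(10.6/0.49)^(7/5) = 416.5 atm.
For a reversible adiabat, W_by_gas = (P₁V₁ − P₂V₂)/(γ−1).
W_by = (570500×0.0106 − 4.221×10^7×0.00049) / (2/5) = -36590 J.
Q = 0 ⇒ ΔU = −W_by = 36590 J.

ΔU ≈ 36.6 kJ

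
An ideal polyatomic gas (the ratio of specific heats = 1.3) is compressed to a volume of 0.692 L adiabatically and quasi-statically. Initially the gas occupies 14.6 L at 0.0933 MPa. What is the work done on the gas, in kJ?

W ≈ 6.79 kJ

P₂ = P₁(V₁/V₂)^γ = 0.0933×(14.6/0.692)^(1.3) = 4.914 MPa.
For a reversible adiabat, W_by_gas = (P₁V₁ − P₂V₂)/(γ−1).
W_by = (93300×0.0146 − 4.914×10^6×0.000692) / (0.3) = -6794 J.
W_on_gas = −W_by = 6794 J.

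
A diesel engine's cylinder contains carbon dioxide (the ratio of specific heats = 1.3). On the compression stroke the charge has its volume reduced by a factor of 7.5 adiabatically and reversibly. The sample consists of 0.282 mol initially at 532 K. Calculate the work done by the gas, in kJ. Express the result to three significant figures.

For a reversible adiabat TV^(γ−1) is constant, so T₂ = T₁ (V₁/V₂)^(γ−1).
T₂ = 532 × 7.5^(0.3) = 973.7 K.
Q = 0, so ΔU = W_on_gas = nCᵥΔT with Cᵥ = R/(γ−1) = 27.71 J/(mol·K).
ΔU = 0.282 × 27.71 × (973.7 − 532) = 3452 J.
Work done by the gas = −ΔU = -3452 J.

W ≈ -3.45 kJ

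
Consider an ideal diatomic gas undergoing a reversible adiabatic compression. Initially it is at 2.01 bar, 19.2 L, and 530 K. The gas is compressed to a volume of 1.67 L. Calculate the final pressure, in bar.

P₂ ≈ 61.4 bar

Adiabatic: P₁V₁^γ = P₂V₂^γ ⇒ P₂ = P₁ (V₁/V₂)^γ.
γ = 7/5 for a diatomic ideal gas.
P₂ = 2.01 × (19.2/1.67)^(7/5) = 61.38 bar.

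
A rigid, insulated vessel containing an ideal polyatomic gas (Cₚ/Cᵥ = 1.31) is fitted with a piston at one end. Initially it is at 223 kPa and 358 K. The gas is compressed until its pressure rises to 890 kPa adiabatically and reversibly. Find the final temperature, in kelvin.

Along an adiabat T P^((1−γ)/γ) is constant, so T₂ = T₁ (P₂/P₁)^((γ−1)/γ).
T₂ = 358 × (890/223)^(0.237) = 496.7 K.

T₂ ≈ 497 K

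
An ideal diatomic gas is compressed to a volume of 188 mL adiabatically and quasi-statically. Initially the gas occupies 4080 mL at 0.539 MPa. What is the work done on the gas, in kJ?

W ≈ 13.3 kJ

γ = 7/5 for a diatomic ideal gas.
P₂ = P₁(V₁/V₂)^γ = 0.539×(4080/188)^(7/5) = 40.06 MPa.
For a reversible adiabat, W_by_gas = (P₁V₁ − P₂V₂)/(γ−1).
W_by = (539000×0.00408 − 4.006×10^7×0.000188) / (2/5) = -13330 J.
W_on_gas = −W_by = 13330 J.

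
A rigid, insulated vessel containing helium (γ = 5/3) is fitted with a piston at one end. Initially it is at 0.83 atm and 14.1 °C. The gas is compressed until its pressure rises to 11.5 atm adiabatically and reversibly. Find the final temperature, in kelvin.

Along an adiabat T P^((1−γ)/γ) is constant, so T₂ = T₁ (P₂/P₁)^((γ−1)/γ).
T₁ = 14.1 °C = 287.2 K.
T₂ = 287.2 × (11.5/0.83)^(2/5) = 822.1 K.

T₂ ≈ 822 K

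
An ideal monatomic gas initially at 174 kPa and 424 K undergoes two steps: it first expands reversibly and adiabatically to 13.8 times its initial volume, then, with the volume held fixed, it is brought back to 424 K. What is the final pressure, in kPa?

For a monatomic ideal gas γ = 5/3.
Adiabatic step (PV^γ = const): P₂ = 174×(1/13.8)^(5/3) = 2.192 kPa; T₂ = 424×(1/13.8)^(2/3) = 73.7 K.
Isochoric: P₃ = P₂(T₃/T₂) = 2.192 × (424/73.7) = 12.61 kPa.

P₃ ≈ 12.6 kPa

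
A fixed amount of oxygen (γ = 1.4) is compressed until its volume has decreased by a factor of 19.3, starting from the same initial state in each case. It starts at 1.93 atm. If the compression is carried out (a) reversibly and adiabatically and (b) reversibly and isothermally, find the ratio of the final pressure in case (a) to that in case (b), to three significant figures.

Isothermal: P_b = P₁(V₁/V₂) = 1.93×19.3.
Adiabatic: P_a = P₁(V₁/V₂)^γ = 1.93×19.3^(1.4).
P_a/P_b = (V₁/V₂)^(γ−1) = 19.3^(0.4) = 3.268.

P_adiabatic / P_isothermal ≈ 3.27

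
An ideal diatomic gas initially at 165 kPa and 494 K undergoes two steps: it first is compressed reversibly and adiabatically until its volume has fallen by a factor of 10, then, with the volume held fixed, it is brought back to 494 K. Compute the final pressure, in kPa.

For a diatomic ideal gas γ = 7/5.
Adiabatic step (PV^γ = const): P₂ = 165×10^(7/5) = 4145 kPa; T₂ = 494×10^(2/5) = 1241 K.
Isochoric: P₃ = P₂(T₃/T₂) = 4145 × (494/1241) = 1650 kPa.

P₃ ≈ 1650 kPa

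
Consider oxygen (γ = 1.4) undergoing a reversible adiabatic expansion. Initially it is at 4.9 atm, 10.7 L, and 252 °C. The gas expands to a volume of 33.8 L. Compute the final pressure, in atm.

Since PV^γ is constant along a reversible adiabat, P₂ = P₁ (V₁/V₂)^γ.
P₂ = 4.9 × (10.7/33.8)^(1.4) = 0.9792 atm.

P₂ ≈ 0.979 atm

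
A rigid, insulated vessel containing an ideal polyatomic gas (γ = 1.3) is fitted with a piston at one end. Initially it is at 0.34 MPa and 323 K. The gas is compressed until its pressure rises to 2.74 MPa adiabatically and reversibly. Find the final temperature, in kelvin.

T₂ ≈ 523 K

Along an adiabat T P^((1−γ)/γ) is constant, so T₂ = T₁ (P₂/P₁)^((γ−1)/γ).
T₂ = 323 × (2.74/0.34)^(0.231) = 522.8 K.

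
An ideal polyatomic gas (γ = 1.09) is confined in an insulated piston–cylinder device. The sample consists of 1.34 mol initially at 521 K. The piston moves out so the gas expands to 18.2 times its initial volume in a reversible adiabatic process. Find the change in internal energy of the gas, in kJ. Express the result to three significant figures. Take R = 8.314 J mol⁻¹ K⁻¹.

ΔU ≈ -14.8 kJ

Adiabatic: T₁V₁^(γ−1) = T₂V₂^(γ−1) ⇒ T₂ = T₁ (V₁/V₂)^(γ−1).
T₂ = 521 × (1/18.2)^(0.09) = 401.3 K.
Q = 0, so ΔU = W_on_gas = nCᵥΔT with Cᵥ = R/(γ−1) = 92.38 J/(mol·K).
ΔU = 1.34 × 92.38 × (401.3 − 521) = -14820 J.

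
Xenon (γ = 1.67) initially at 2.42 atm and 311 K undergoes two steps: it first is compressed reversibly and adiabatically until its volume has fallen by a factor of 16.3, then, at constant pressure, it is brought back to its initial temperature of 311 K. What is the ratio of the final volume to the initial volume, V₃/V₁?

V₃/V₁ ≈ 0.00945

Adiabatic step: V₂/V₁ = 0.06135; T₂ = T₁·16.3^(0.67) = 2018 K.
Isobaric step: V₃/V₂ = T₃/T₂ = 311/2018.
V₃/V₁ = (V₂/V₁)(V₃/V₂) = 0.06135 × (311/2018) = 0.009455.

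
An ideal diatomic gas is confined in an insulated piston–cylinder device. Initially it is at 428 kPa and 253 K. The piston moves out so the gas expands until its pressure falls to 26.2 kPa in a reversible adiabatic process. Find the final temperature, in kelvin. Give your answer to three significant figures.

T₂ ≈ 114 K

Along an adiabat T P^((1−γ)/γ) is constant, so T₂ = T₁ (P₂/P₁)^((γ−1)/γ).
For a diatomic ideal gas γ = 7/5, so (γ−1)/γ = 2/7.
T₂ = 253 × (26.2/428)^(2/7) = 113.9 K.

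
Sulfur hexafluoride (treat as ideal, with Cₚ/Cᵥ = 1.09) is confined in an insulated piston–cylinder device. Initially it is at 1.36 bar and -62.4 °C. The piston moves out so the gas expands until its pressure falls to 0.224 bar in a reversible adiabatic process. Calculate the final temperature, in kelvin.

Along an adiabat T P^((1−γ)/γ) is constant, so T₂ = T₁ (P₂/P₁)^((γ−1)/γ).
T₁ = -62.4 °C = 210.7 K.
T₂ = 210.7 × (0.224/1.36)^(0.0826) = 181.6 K.

T₂ ≈ 182 K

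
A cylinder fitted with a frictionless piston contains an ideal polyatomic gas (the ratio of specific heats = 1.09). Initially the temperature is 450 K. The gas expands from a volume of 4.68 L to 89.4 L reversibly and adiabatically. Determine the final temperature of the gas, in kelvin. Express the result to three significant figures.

T₂ ≈ 345 K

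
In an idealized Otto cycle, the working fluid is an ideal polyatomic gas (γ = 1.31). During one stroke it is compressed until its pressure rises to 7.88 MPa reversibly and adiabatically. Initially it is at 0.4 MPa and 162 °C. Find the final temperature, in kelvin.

Along an adiabat T P^((1−γ)/γ) is constant, so T₂ = T₁ (P₂/P₁)^((γ−1)/γ).
T₁ = 162 °C = 435.1 K.
T₂ = 435.1 × (7.88/0.4)^(0.237) = 881 K.

T₂ ≈ 881 K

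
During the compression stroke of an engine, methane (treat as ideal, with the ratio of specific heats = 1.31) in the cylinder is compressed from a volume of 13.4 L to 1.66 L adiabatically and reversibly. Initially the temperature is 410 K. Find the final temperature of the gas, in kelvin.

T₂ ≈ 783 K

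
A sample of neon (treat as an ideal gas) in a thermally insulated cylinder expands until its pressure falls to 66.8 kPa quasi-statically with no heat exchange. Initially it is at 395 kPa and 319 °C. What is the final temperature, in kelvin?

T₂ ≈ 291 K

Adiabatic: T₂/T₁ = (P₂/P₁)^((γ−1)/γ).
For a monatomic ideal gas γ = 5/3, so (γ−1)/γ = 2/5.
T₁ = 319 °C = 592.1 K.
T₂ = 592.1 × (66.8/395)^(2/5) = 290.9 K.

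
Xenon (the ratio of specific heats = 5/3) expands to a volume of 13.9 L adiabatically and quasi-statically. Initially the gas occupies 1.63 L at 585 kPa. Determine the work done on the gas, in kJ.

P₂ = P₁(V₁/V₂)^γ = 585×(1.63/13.9)^(5/3) = 16.44 kPa.
For a reversible adiabat, W_by_gas = (P₁V₁ − P₂V₂)/(γ−1).
W_by = (585000×0.00163 − 16440×0.0139) / (2/3) = 1088 J.
W_on_gas = −W_by = -1088 J.

W ≈ -1.09 kJ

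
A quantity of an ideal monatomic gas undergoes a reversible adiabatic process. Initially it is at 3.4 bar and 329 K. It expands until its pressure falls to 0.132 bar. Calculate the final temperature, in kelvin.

T₂ ≈ 89.7 K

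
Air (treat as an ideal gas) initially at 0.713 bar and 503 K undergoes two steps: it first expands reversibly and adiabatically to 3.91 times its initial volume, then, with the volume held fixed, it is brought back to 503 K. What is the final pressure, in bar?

For a diatomic ideal gas γ = 7/5.
Adiabatic step (PV^γ = const): P₂ = 0.713×(1/3.91)^(7/5) = 0.1057 bar; T₂ = 503×(1/3.91)^(2/5) = 291.5 K.
Isochoric: P₃ = P₂(T₃/T₂) = 0.1057 × (503/291.5) = 0.1824 bar.

P₃ ≈ 0.182 bar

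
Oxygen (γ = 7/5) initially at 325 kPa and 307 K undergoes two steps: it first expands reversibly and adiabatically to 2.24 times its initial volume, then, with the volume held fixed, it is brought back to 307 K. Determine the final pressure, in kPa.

P₃ ≈ 145 kPa

Adiabatic step (PV^γ = const): P₂ = 325×(1/2.24)^(7/5) = 105.1 kPa; T₂ = 307×(1/2.24)^(2/5) = 222.4 K.
Isochoric: P₃ = P₂(T₃/T₂) = 105.1 × (307/222.4) = 145.1 kPa.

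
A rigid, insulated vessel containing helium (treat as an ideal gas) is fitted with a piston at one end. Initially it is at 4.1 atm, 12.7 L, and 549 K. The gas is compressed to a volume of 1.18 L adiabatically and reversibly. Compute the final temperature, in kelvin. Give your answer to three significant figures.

Adiabatic: T₁V₁^(γ−1) = T₂V₂^(γ−1) ⇒ T₂ = T₁ (V₁/V₂)^(γ−1).
γ = 5/3 for a monatomic ideal gas.
T₂ = 549 × (12.7/1.18)^(2/3) = 2676 K.

T₂ ≈ 2680 K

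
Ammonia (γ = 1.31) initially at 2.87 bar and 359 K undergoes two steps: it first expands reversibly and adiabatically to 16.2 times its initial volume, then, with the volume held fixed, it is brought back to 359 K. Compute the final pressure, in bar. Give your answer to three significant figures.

P₃ ≈ 0.177 bar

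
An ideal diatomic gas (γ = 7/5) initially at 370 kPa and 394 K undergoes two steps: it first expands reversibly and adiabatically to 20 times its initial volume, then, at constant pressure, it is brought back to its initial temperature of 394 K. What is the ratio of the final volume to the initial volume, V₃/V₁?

Adiabatic step: V₂/V₁ = 20; T₂ = T₁·(1/20)^(2/5) = 118.9 K.
Isobaric step: V₃/V₂ = T₃/T₂ = 394/118.9.
V₃/V₁ = (V₂/V₁)(V₃/V₂) = 20 × (394/118.9) = 66.29.

V₃/V₁ ≈ 66.3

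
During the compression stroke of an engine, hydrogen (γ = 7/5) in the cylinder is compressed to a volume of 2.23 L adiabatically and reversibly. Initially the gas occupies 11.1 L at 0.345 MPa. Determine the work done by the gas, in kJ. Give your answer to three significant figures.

W ≈ -8.62 kJ

P₂ = P₁(V₁/V₂)^γ = 0.345×(11.1/2.23)^(7/5) = 3.263 MPa.
For a reversible adiabat, W_by_gas = (P₁V₁ − P₂V₂)/(γ−1).
W_by = (345000×0.0111 − 3.263×10^6×0.00223) / (2/5) = -8619 J.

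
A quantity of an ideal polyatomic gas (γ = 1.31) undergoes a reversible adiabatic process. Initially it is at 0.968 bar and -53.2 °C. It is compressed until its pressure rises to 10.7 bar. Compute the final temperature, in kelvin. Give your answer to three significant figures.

Adiabatic: T₂/T₁ = (P₂/P₁)^((γ−1)/γ).
T₁ = -53.2 °C = 219.9 K.
T₂ = 219.9 × (10.7/0.968)^(0.237) = 388.4 K.

T₂ ≈ 388 K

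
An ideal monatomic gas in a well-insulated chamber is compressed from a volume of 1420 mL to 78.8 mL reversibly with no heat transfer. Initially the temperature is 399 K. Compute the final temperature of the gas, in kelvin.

Adiabatic: T₁V₁^(γ−1) = T₂V₂^(γ−1) ⇒ T₂ = T₁ (V₁/V₂)^(γ−1).
For a monatomic ideal gas γ = 5/3, so γ−1 = 2/3.
T₂ = 399 × (1420/78.8)^(2/3) = 2743 K.

T₂ ≈ 2740 K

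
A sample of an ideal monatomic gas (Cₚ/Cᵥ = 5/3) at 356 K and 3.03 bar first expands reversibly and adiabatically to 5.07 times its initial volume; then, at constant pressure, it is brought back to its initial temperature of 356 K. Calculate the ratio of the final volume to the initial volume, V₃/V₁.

V₃/V₁ ≈ 15.0

Adiabatic step: V₂/V₁ = 5.07; T₂ = T₁·(1/5.07)^(2/3) = 120.6 K.
Isobaric step: V₃/V₂ = T₃/T₂ = 356/120.6.
V₃/V₁ = (V₂/V₁)(V₃/V₂) = 5.07 × (356/120.6) = 14.96.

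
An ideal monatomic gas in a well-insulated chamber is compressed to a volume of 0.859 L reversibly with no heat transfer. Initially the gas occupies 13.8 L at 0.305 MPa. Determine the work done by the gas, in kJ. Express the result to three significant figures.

γ = 5/3 for a monatomic ideal gas.
P₂ = P₁(V₁/V₂)^γ = 0.305×(13.8/0.859)^(5/3) = 31.2 MPa.
For a reversible adiabat, W_by_gas = (P₁V₁ − P₂V₂)/(γ−1).
W_by = (305000×0.0138 − 3.12×10^7×0.000859) / (2/3) = -33880 J.

W ≈ -33.9 kJ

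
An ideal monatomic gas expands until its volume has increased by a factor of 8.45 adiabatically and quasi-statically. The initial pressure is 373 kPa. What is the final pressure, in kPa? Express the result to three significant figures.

P₂ ≈ 10.6 kPa

Since PV^γ is constant along a reversible adiabat, P₂ = P₁ (V₁/V₂)^γ.
For a monatomic ideal gas γ = 5/3.
P₂ = 373 × (1/8.45)^(5/3) = 10.64 kPa.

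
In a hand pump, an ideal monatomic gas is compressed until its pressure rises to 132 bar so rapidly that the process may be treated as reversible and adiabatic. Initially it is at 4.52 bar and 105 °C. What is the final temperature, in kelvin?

T₂ ≈ 1460 K

Adiabatic: T₂/T₁ = (P₂/P₁)^((γ−1)/γ).
For a monatomic ideal gas γ = 5/3, so (γ−1)/γ = 2/5.
T₁ = 105 °C = 378.1 K.
T₂ = 378.1 × (132/4.52)^(2/5) = 1458 K.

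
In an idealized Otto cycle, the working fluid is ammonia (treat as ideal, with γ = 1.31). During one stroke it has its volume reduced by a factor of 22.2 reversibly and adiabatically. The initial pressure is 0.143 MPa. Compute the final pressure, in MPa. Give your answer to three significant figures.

P₂ ≈ 8.30 MPa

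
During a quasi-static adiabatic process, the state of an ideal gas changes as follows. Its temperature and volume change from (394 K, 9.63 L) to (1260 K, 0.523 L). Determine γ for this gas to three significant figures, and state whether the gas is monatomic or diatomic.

TV^(γ−1) = const ⇒ γ − 1 = ln(T₂/T₁) / ln(V₁/V₂).
γ = 1 + ln(1260/394) / ln(9.63/0.523) = 1.399.
γ ≈ 1.40 is close to 7/5, so the gas is diatomic.

γ ≈ 1.40; diatomic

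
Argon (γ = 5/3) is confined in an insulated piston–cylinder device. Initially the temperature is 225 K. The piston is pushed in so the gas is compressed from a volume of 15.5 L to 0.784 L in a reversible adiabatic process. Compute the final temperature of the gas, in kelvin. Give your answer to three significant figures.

T₂ ≈ 1650 K

Adiabatic: T₁V₁^(γ−1) = T₂V₂^(γ−1) ⇒ T₂ = T₁ (V₁/V₂)^(γ−1).
T₂ = 225 × (15.5/0.784)^(2/3) = 1645 K.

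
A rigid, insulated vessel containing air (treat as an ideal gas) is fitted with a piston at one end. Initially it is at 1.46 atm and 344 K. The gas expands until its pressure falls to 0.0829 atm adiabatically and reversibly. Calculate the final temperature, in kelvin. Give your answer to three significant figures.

Along an adiabat T P^((1−γ)/γ) is constant, so T₂ = T₁ (P₂/P₁)^((γ−1)/γ).
For a diatomic ideal gas γ = 7/5, so (γ−1)/γ = 2/7.
T₂ = 344 × (0.0829/1.46)^(2/7) = 151.6 K.

T₂ ≈ 152 K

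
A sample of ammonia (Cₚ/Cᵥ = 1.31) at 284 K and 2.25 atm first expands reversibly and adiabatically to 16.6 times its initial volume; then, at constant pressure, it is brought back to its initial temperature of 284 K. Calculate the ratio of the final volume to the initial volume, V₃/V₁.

Adiabatic step: V₂/V₁ = 16.6; T₂ = T₁·(1/16.6)^(0.31) = 118.9 K.
Isobaric step: V₃/V₂ = T₃/T₂ = 284/118.9.
V₃/V₁ = (V₂/V₁)(V₃/V₂) = 16.6 × (284/118.9) = 39.66.

V₃/V₁ ≈ 39.7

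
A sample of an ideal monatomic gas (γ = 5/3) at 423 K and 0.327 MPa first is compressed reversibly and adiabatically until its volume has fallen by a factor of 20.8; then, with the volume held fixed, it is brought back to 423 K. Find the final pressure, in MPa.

P₃ ≈ 6.80 MPa

Adiabatic step (PV^γ = const): P₂ = 0.327×20.8^(5/3) = 51.44 MPa; T₂ = 423×20.8^(2/3) = 3199 K.
Isochoric: P₃ = P₂(T₃/T₂) = 51.44 × (423/3199) = 6.802 MPa.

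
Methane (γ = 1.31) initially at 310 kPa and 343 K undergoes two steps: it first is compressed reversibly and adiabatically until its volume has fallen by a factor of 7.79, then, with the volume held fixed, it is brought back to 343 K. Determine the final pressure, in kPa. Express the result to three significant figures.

P₃ ≈ 2410 kPa

Adiabatic step (PV^γ = const): P₂ = 310×7.79^(1.31) = 4563 kPa; T₂ = 343×7.79^(0.31) = 648.1 K.
Isochoric: P₃ = P₂(T₃/T₂) = 4563 × (343/648.1) = 2415 kPa.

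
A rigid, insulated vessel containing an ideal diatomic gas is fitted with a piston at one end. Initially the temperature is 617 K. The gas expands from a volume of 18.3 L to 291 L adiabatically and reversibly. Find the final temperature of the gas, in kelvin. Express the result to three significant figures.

Adiabatic: T₁V₁^(γ−1) = T₂V₂^(γ−1) ⇒ T₂ = T₁ (V₁/V₂)^(γ−1).
For a diatomic ideal gas γ = 7/5, so γ−1 = 2/5.
T₂ = 617 × (18.3/291)^(2/5) = 204 K.

T₂ ≈ 204 K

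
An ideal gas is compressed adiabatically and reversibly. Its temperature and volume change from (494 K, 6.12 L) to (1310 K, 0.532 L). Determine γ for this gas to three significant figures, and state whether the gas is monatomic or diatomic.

γ ≈ 1.40; diatomic

TV^(γ−1) = const ⇒ γ − 1 = ln(T₂/T₁) / ln(V₁/V₂).
γ = 1 + ln(1310/494) / ln(6.12/0.532) = 1.399.
γ ≈ 1.40 is close to 7/5, so the gas is diatomic.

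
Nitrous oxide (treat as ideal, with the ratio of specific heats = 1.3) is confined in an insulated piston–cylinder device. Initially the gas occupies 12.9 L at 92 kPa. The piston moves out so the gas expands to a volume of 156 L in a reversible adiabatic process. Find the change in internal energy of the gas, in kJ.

P₂ = P₁(V₁/V₂)^γ = 92×(12.9/156)^(1.3) = 3.602 kPa.
For a reversible adiabat, W_by_gas = (P₁V₁ − P₂V₂)/(γ−1).
W_by = (92000×0.0129 − 3602×0.156) / (0.3) = 2083 J.
Q = 0 ⇒ ΔU = −W_by = -2083 J.

ΔU ≈ -2.08 kJ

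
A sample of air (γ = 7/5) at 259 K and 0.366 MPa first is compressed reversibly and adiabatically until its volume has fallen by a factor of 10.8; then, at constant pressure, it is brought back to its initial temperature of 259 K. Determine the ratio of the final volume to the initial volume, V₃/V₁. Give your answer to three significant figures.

V₃/V₁ ≈ 0.0357

Adiabatic step: V₂/V₁ = 0.09259; T₂ = T₁·10.8^(2/5) = 670.9 K.
Isobaric step: V₃/V₂ = T₃/T₂ = 259/670.9.
V₃/V₁ = (V₂/V₁)(V₃/V₂) = 0.09259 × (259/670.9) = 0.03574.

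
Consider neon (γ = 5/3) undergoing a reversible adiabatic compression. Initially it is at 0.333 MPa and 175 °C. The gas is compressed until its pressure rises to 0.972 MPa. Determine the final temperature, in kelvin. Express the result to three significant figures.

Adiabatic: T₂/T₁ = (P₂/P₁)^((γ−1)/γ).
T₁ = 175 °C = 448.1 K.
T₂ = 448.1 × (0.972/0.333)^(2/5) = 687.9 K.

T₂ ≈ 688 K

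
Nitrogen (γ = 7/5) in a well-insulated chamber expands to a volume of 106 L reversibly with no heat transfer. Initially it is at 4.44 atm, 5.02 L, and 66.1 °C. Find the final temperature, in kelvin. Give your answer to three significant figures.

Adiabatic: T₁V₁^(γ−1) = T₂V₂^(γ−1) ⇒ T₂ = T₁ (V₁/V₂)^(γ−1).
T₁ = 66.1 °C = 339.2 K.
T₂ = 339.2 × (5.02/106)^(2/5) = 100.2 K.

T₂ ≈ 100 K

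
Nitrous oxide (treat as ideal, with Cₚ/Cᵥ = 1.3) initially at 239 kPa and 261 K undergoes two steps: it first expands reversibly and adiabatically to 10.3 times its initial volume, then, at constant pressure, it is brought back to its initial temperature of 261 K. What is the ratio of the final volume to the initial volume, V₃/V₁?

Adiabatic step: V₂/V₁ = 10.3; T₂ = T₁·(1/10.3)^(0.3) = 129.7 K.
Isobaric step: V₃/V₂ = T₃/T₂ = 261/129.7.
V₃/V₁ = (V₂/V₁)(V₃/V₂) = 10.3 × (261/129.7) = 20.73.

V₃/V₁ ≈ 20.7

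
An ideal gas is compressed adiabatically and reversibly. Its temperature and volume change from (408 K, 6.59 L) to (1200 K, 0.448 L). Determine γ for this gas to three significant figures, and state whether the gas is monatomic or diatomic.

γ ≈ 1.40; diatomic

TV^(γ−1) = const ⇒ γ − 1 = ln(T₂/T₁) / ln(V₁/V₂).
γ = 1 + ln(1200/408) / ln(6.59/0.448) = 1.401.
γ ≈ 1.40 is close to 7/5, so the gas is diatomic.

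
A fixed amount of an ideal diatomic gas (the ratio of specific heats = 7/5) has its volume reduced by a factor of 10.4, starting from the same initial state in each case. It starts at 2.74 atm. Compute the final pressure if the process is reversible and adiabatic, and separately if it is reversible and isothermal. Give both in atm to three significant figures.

adiabatic: 72.7 atm; isothermal: 28.5 atm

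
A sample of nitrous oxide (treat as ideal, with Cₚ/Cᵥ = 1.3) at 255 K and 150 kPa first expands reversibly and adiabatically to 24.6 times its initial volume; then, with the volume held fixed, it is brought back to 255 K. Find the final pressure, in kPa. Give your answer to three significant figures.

P₃ ≈ 6.10 kPa

Adiabatic step (PV^γ = const): P₂ = 150×(1/24.6)^(1.3) = 2.333 kPa; T₂ = 255×(1/24.6)^(0.3) = 97.56 K.
Isochoric: P₃ = P₂(T₃/T₂) = 2.333 × (255/97.56) = 6.098 kPa.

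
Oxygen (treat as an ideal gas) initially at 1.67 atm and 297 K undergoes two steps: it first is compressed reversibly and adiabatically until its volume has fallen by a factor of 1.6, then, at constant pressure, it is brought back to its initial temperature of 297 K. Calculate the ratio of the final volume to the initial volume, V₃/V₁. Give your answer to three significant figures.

V₃/V₁ ≈ 0.518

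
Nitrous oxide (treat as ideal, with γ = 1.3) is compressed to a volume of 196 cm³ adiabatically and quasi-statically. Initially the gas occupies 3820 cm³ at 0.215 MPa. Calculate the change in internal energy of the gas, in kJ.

ΔU ≈ 3.94 kJ

P₂ = P₁(V₁/V₂)^γ = 0.215×(3820/196)^(1.3) = 10.21 MPa.
For a reversible adiabat, W_by_gas = (P₁V₁ − P₂V₂)/(γ−1).
W_by = (215000×0.00382 − 1.021×10^7×0.000196) / (0.3) = -3935 J.
Q = 0 ⇒ ΔU = −W_by = 3935 J.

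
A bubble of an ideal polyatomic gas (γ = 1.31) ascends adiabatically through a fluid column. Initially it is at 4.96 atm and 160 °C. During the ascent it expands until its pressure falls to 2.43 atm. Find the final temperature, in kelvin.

T₂ ≈ 366 K

Along an adiabat T P^((1−γ)/γ) is constant, so T₂ = T₁ (P₂/P₁)^((γ−1)/γ).
T₁ = 160 °C = 433.1 K.
T₂ = 433.1 × (2.43/4.96)^(0.237) = 365.9 K.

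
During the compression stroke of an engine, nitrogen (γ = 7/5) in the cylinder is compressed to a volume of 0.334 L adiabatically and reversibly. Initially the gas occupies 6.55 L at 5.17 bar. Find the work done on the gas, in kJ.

W ≈ 19.4 kJ

P₂ = P₁(V₁/V₂)^γ = 5.17×(6.55/0.334)^(7/5) = 333.4 bar.
For a reversible adiabat, W_by_gas = (P₁V₁ − P₂V₂)/(γ−1).
W_by = (517000×0.00655 − 3.334×10^7×0.000334) / (2/5) = -19370 J.
W_on_gas = −W_by = 19370 J.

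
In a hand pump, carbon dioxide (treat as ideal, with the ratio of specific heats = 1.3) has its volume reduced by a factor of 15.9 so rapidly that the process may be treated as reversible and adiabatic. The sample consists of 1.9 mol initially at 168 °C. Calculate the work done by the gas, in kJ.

Adiabatic: T₁V₁^(γ−1) = T₂V₂^(γ−1) ⇒ T₂ = T₁ (V₁/V₂)^(γ−1).
T₁ = 168 °C = 441.1 K.
T₂ = 441.1 × 15.9^(0.3) = 1012 K.
Q = 0, so ΔU = W_on_gas = nCᵥΔT with Cᵥ = R/(γ−1) = 27.71 J/(mol·K).
ΔU = 1.9 × 27.71 × (1012 − 441.1) = 30040 J.
Work done by the gas = −ΔU = -30040 J.

W ≈ -30.0 kJ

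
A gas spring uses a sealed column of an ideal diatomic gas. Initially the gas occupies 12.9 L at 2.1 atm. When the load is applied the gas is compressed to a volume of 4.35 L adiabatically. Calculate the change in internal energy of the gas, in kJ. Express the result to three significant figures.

ΔU ≈ 3.74 kJ

γ = 7/5 for a diatomic ideal gas.
P₂ = P₁(V₁/V₂)^γ = 2.1×(12.9/4.35)^(7/5) = 9.62 atm.
For a reversible adiabat, W_by_gas = (P₁V₁ − P₂V₂)/(γ−1).
W_by = (212800×0.0129 − 974700×0.00435) / (2/5) = -3738 J.
Q = 0 ⇒ ΔU = −W_by = 3738 J.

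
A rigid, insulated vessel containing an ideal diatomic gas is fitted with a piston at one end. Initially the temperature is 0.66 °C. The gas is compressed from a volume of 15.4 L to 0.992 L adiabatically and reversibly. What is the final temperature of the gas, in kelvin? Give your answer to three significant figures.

T₂ ≈ 820 K

For a reversible adiabat TV^(γ−1) is constant, so T₂ = T₁ (V₁/V₂)^(γ−1).
For a diatomic ideal gas γ = 7/5, so γ−1 = 2/5.
T₁ = 0.66 °C = 273.8 K.
T₂ = 273.8 × (15.4/0.992)^(2/5) = 820.1 K.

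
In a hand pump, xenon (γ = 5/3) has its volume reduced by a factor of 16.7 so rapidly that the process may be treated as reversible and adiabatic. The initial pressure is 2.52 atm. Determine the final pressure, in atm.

Since PV^γ is constant along a reversible adiabat, P₂ = P₁ (V₁/V₂)^γ.
P₂ = 2.52 × 16.7^(5/3) = 275 atm.

P₂ ≈ 275 atm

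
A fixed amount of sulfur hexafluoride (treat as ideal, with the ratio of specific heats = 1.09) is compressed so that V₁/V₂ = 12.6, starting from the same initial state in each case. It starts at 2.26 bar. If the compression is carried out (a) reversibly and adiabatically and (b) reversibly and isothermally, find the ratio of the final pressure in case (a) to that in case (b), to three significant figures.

P_adiabatic / P_isothermal ≈ 1.26

Isothermal: P_b = P₁(V₁/V₂) = 2.26×12.6.
Adiabatic: P_a = P₁(V₁/V₂)^γ = 2.26×12.6^(1.09).
P_a/P_b = (V₁/V₂)^(γ−1) = 12.6^(0.09) = 1.256.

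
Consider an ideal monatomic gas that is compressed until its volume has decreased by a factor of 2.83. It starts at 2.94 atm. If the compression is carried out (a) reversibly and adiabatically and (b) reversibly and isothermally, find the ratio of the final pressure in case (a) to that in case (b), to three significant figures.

For a monatomic ideal gas γ = 5/3.
Isothermal: P_b = P₁(V₁/V₂) = 2.94×2.83.
Adiabatic: P_a = P₁(V₁/V₂)^γ = 2.94×2.83^(5/3).
P_a/P_b = (V₁/V₂)^(γ−1) = 2.83^(2/3) = 2.001.

P_adiabatic / P_isothermal ≈ 2.00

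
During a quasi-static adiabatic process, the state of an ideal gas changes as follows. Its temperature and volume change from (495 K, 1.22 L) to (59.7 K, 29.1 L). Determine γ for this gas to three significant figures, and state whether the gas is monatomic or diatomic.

TV^(γ−1) = const ⇒ γ − 1 = ln(T₂/T₁) / ln(V₁/V₂).
γ = 1 + ln(59.7/495) / ln(1.22/29.1) = 1.667.
γ ≈ 1.67 is close to 5/3, so the gas is monatomic.

γ ≈ 1.67; monatomic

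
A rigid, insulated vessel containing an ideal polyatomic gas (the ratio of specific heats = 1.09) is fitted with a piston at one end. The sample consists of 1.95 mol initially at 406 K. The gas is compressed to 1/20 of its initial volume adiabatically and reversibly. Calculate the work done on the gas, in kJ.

W ≈ 22.6 kJ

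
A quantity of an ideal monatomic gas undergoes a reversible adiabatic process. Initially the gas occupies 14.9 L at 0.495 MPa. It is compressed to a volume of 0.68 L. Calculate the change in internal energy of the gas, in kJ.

ΔU ≈ 75.6 kJ

γ = 5/3 for a monatomic ideal gas.
P₂ = P₁(V₁/V₂)^γ = 0.495×(14.9/0.68)^(5/3) = 84.93 MPa.
For a reversible adiabat, W_by_gas = (P₁V₁ − P₂V₂)/(γ−1).
W_by = (495000×0.0149 − 8.493×10^7×0.00068) / (2/3) = -75570 J.
Q = 0 ⇒ ΔU = −W_by = 75570 J.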